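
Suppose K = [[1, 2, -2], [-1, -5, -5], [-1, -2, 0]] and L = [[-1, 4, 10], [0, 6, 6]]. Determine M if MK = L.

Right-multiplying both sides by K⁻¹ gives M = LK⁻¹.
det K = 6; the adjugate gives K⁻¹ = [[-5/3, 2/3, -10/3], [5/6, -1/3, 7/6], [-1/2, 0, -1/2]].
M = LK⁻¹ = [[-1, 4, 10], [0, 6, 6]] · [[-5/3, 2/3, -10/3], [5/6, -1/3, 7/6], [-1/2, 0, -1/2]] = [[0, -2, 3], [2, -2, 4]].

M = [[0, -2, 3], [2, -2, 4]]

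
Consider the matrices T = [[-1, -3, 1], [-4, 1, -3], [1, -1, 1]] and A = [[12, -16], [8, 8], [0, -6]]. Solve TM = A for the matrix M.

M = [[-4, 0], [-2, 5], [2, -1]]

T is on the left of M, so left-multiply by T⁻¹: M = T⁻¹A.
T has determinant 2; T⁻¹ = [[-1, 1, 4], [1/2, -1, -7/2], [3/2, -2, -13/2]].
M = T⁻¹A = [[-1, 1, 4], [1/2, -1, -7/2], [3/2, -2, -13/2]] · [[12, -16], [8, 8], [0, -6]] = [[-4, 0], [-2, 5], [2, -1]].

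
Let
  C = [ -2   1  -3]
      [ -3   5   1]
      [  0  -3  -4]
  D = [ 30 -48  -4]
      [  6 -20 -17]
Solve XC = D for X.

C is on the right of X, so right-multiply by C⁻¹: X = DC⁻¹.
det C = -5; the adjugate gives C⁻¹ = [[17/5, -13/5, -16/5], [12/5, -8/5, -11/5], [-9/5, 6/5, 7/5]].
X = DC⁻¹ = [[30, -48, -4], [6, -20, -17]] · [[17/5, -13/5, -16/5], [12/5, -8/5, -11/5], [-9/5, 6/5, 7/5]] = [[-6, -6, 4], [3, -4, 1]].

X = [[-6, -6, 4], [3, -4, 1]]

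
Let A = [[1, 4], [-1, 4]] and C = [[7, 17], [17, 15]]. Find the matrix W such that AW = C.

W = [[-5, 1], [3, 4]]

Left-multiplying both sides by A⁻¹ gives W = A⁻¹C.
det A = 8, so A⁻¹ = [[1/2, -1/2], [1/8, 1/8]].
W = A⁻¹C = [[1/2, -1/2], [1/8, 1/8]] · [[7, 17], [17, 15]] = [[-5, 1], [3, 4]].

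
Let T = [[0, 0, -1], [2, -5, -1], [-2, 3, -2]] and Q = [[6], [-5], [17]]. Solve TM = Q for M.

T is on the left of M, so left-multiply by T⁻¹: M = T⁻¹Q.
T has determinant 4; T⁻¹ = [[13/4, -3/4, -5/4], [3/2, -1/2, -1/2], [-1, 0, 0]].
M = T⁻¹Q = [[13/4, -3/4, -5/4], [3/2, -1/2, -1/2], [-1, 0, 0]] · [[6], [-5], [17]] = [[2], [3], [-6]].

M = [[2], [3], [-6]]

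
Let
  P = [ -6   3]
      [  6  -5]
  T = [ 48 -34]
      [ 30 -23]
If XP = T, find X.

Since P sits to the right of X, X = TP⁻¹.
det P = 12, so P⁻¹ = [[-5/12, -1/4], [-1/2, -1/2]].
X = TP⁻¹ = [[48, -34], [30, -23]] · [[-5/12, -1/4], [-1/2, -1/2]] = [[-3, 5], [-1, 4]].

X = [[-3, 5], [-1, 4]]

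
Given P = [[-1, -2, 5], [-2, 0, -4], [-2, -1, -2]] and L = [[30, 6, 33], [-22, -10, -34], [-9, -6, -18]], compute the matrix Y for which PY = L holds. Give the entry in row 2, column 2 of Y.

Since P multiplies Y on the left, Y = P⁻¹L.
det P = 6, so P⁻¹ = [[-2/3, -3/2, 4/3], [2/3, 2, -7/3], [1/3, 1/2, -2/3]].
Y = P⁻¹L = [[-2/3, -3/2, 4/3], [2/3, 2, -7/3], [1/3, 1/2, -2/3]] · [[30, 6, 33], [-22, -10, -34], [-9, -6, -18]] = [[1, 3, 5], [-3, -2, -4], [5, 1, 6]].

-2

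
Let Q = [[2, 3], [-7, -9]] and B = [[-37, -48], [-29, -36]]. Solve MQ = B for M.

Q is on the right of M, so right-multiply by Q⁻¹: M = BQ⁻¹.
det Q = 3, so Q⁻¹ = [[-3, -1], [7/3, 2/3]].
M = BQ⁻¹ = [[-37, -48], [-29, -36]] · [[-3, -1], [7/3, 2/3]] = [[-1, 5], [3, 5]].

M = [[-1, 5], [3, 5]]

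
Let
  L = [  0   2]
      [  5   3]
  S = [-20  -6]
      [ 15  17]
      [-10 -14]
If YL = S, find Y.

Since L sits to the right of Y, Y = SL⁻¹.
det L = -10; the adjugate gives L⁻¹ = [[-3/10, 1/5], [1/2, 0]].
Y = SL⁻¹ = [[-20, -6], [15, 17], [-10, -14]] · [[-3/10, 1/5], [1/2, 0]] = [[3, -4], [4, 3], [-4, -2]].

Y = [[3, -4], [4, 3], [-4, -2]]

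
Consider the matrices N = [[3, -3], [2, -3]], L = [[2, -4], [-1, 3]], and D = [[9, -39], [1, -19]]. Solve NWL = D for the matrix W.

W = [[2, -4], [4, 3]]

W = N⁻¹DL⁻¹ (apply N⁻¹ on the left and L⁻¹ on the right).
det N = -3; the adjugate gives N⁻¹ = [[1, -1], [2/3, -1]].
det L = 2; the adjugate gives L⁻¹ = [[3/2, 2], [1/2, 1]].
N⁻¹D = [[8, -20], [5, -7]].
W = (N⁻¹D)L⁻¹ = [[2, -4], [4, 3]].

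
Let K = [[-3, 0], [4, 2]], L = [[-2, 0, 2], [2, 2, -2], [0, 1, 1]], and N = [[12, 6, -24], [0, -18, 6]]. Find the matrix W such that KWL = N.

Isolating W: multiply by K⁻¹ from the left and L⁻¹ from the right, so W = K⁻¹NL⁻¹.
det K = -6, so K⁻¹ = [[-1/3, 0], [2/3, 1/2]].
det L = -4, so L⁻¹ = [[-1, -1/2, 1], [1/2, 1/2, 0], [-1/2, -1/2, 1]].
K⁻¹N = [[-4, -2, 8], [8, -5, -13]].
W = (K⁻¹N)L⁻¹ = [[-1, -3, 4], [-4, 0, -5]].

W = [[-1, -3, 4], [-4, 0, -5]]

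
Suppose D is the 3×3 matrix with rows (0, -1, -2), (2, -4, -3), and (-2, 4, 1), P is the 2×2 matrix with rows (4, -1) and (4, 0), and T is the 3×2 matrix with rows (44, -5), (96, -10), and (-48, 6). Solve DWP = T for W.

W = [[0, 5], [-1, 2], [-2, -4]]

W = D⁻¹TP⁻¹ (apply D⁻¹ on the left and P⁻¹ on the right).
D has determinant -4; D⁻¹ = [[-2, 7/4, 5/4], [-1, 1, 1], [0, -1/2, -1/2]].
det P = 4, so P⁻¹ = [[0, 1/4], [-1, 1]].
D⁻¹T = [[20, 0], [4, 1], [-24, 2]].
W = (D⁻¹T)P⁻¹ = [[0, 5], [-1, 2], [-2, -4]].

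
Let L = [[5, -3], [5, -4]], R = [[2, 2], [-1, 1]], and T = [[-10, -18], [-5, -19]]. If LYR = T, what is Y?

Y = L⁻¹TR⁻¹ (apply L⁻¹ on the left and R⁻¹ on the right).
det L = -5, so L⁻¹ = [[4/5, -3/5], [1, -1]].
det R = 4, so R⁻¹ = [[1/4, -1/2], [1/4, 1/2]].
L⁻¹T = [[-5, -3], [-5, 1]].
Y = (L⁻¹T)R⁻¹ = [[-2, 1], [-1, 3]].

Y = [[-2, 1], [-1, 3]]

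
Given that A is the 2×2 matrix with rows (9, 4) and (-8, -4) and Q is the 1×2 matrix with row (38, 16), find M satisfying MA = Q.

Right-multiplying both sides by A⁻¹ gives M = QA⁻¹.
det A = -4, so A⁻¹ = [[1, 1], [-2, -9/4]].
M = QA⁻¹ = [[38, 16]] · [[1, 1], [-2, -9/4]] = [[6, 2]].

M = [[6, 2]]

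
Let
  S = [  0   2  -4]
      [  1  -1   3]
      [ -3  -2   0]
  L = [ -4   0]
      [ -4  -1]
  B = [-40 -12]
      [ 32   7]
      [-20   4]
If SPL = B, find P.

Left-multiply by S⁻¹ and right-multiply by L⁻¹: P = S⁻¹BL⁻¹.
det S = 2; the adjugate gives S⁻¹ = [[3, 4, 1], [-9/2, -6, -2], [-5/2, -3, -1]].
det L = 4; the adjugate gives L⁻¹ = [[-1/4, 0], [1, -1]].
S⁻¹B = [[-12, -4], [28, 4], [24, 5]].
P = (S⁻¹B)L⁻¹ = [[-1, 4], [-3, -4], [-1, -5]].

P = [[-1, 4], [-3, -4], [-1, -5]]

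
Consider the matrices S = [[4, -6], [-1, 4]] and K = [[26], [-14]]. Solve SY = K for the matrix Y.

Y = [[2], [-3]]

Left-multiplying both sides by S⁻¹ gives Y = S⁻¹K.
det S = 10, so S⁻¹ = [[2/5, 3/5], [1/10, 2/5]].
Y = S⁻¹K = [[2/5, 3/5], [1/10, 2/5]] · [[26], [-14]] = [[2], [-3]].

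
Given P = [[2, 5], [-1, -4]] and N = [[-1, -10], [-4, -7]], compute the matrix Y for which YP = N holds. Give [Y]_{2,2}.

-2

Since P sits to the right of Y, Y = NP⁻¹.
det P = -3; the adjugate gives P⁻¹ = [[4/3, 5/3], [-1/3, -2/3]].
Y = NP⁻¹ = [[-1, -10], [-4, -7]] · [[4/3, 5/3], [-1/3, -2/3]] = [[2, 5], [-3, -2]].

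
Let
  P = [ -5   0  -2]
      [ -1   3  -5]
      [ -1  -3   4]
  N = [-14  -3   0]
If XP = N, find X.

X = [[5, -6, -5]]

Right-multiplying both sides by P⁻¹ gives X = NP⁻¹.
det P = 3; the adjugate gives P⁻¹ = [[-1, 2, 2], [3, -22/3, -23/3], [2, -5, -5]].
X = NP⁻¹ = [[-14, -3, 0]] · [[-1, 2, 2], [3, -22/3, -23/3], [2, -5, -5]] = [[5, -6, -5]].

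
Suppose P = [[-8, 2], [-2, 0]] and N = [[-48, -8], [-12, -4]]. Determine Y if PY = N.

Left-multiplying both sides by P⁻¹ gives Y = P⁻¹N.
det P = 4, so P⁻¹ = [[0, -1/2], [1/2, -2]].
Y = P⁻¹N = [[0, -1/2], [1/2, -2]] · [[-48, -8], [-12, -4]] = [[6, 2], [0, 4]].

Y = [[6, 2], [0, 4]]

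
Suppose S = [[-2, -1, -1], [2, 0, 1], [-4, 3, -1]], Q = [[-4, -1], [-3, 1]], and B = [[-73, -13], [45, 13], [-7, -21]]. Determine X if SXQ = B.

Left-multiply by S⁻¹ and right-multiply by Q⁻¹: X = S⁻¹BQ⁻¹.
det S = 2, so S⁻¹ = [[-3/2, -2, -1/2], [-1, -1, 0], [3, 5, 1]].
det Q = -7; the adjugate gives Q⁻¹ = [[-1/7, -1/7], [-3/7, 4/7]].
S⁻¹B = [[23, 4], [28, 0], [-1, 5]].
X = (S⁻¹B)Q⁻¹ = [[-5, -1], [-4, -4], [-2, 3]].

X = [[-5, -1], [-4, -4], [-2, 3]]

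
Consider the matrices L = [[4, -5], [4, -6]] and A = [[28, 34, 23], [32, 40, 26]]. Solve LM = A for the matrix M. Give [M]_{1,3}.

2

L is on the left of M, so left-multiply by L⁻¹: M = L⁻¹A.
det L = -4; the adjugate gives L⁻¹ = [[3/2, -5/4], [1, -1]].
M = L⁻¹A = [[3/2, -5/4], [1, -1]] · [[28, 34, 23], [32, 40, 26]] = [[2, 1, 2], [-4, -6, -3]].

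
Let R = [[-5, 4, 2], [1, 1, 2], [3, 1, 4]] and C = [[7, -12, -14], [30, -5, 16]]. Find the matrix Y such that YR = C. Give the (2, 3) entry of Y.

Right-multiplying both sides by R⁻¹ gives Y = CR⁻¹.
R has determinant -6; R⁻¹ = [[-1/3, 7/3, -1], [-1/3, 13/3, -2], [1/3, -17/6, 3/2]].
Y = CR⁻¹ = [[7, -12, -14], [30, -5, 16]] · [[-1/3, 7/3, -1], [-1/3, 13/3, -2], [1/3, -17/6, 3/2]] = [[-3, 4, -4], [-3, 3, 4]].

4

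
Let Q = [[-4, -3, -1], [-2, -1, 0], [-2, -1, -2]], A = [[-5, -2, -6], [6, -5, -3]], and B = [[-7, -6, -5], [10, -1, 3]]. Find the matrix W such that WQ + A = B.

WQ = B − A = [[-2, -4, 1], [4, 4, 6]].
Right-multiplying both sides by Q⁻¹ gives W = (B − A)Q⁻¹.
det Q = 4; the adjugate gives Q⁻¹ = [[1/2, -5/4, -1/4], [-1, 3/2, 1/2], [0, 1/2, -1/2]].
W = (B − A)Q⁻¹ = [[3, -3, -2], [-2, 4, -2]].

W = [[3, -3, -2], [-2, 4, -2]]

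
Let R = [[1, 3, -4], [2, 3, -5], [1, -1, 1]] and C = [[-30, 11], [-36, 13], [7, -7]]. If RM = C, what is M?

Since R multiplies M on the left, M = R⁻¹C.
det R = -3, so R⁻¹ = [[2/3, -1/3, 1], [7/3, -5/3, 1], [5/3, -4/3, 1]].
M = R⁻¹C = [[2/3, -1/3, 1], [7/3, -5/3, 1], [5/3, -4/3, 1]] · [[-30, 11], [-36, 13], [7, -7]] = [[-1, -4], [-3, -3], [5, -6]].

M = [[-1, -4], [-3, -3], [5, -6]]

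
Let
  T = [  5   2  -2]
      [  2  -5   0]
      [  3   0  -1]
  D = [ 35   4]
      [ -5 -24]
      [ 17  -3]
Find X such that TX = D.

Left-multiplying both sides by T⁻¹ gives X = T⁻¹D.
det T = -1, so T⁻¹ = [[-5, -2, 10], [-2, -1, 4], [-15, -6, 29]].
X = T⁻¹D = [[-5, -2, 10], [-2, -1, 4], [-15, -6, 29]] · [[35, 4], [-5, -24], [17, -3]] = [[5, -2], [3, 4], [-2, -3]].

X = [[5, -2], [3, 4], [-2, -3]]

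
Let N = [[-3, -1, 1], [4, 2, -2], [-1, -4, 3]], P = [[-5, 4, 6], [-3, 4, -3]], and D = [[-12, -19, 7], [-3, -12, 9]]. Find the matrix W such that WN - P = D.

W = [[1, -3, 2], [4, 2, 2]]

WN = D + P = [[-17, -15, 13], [-6, -8, 6]].
Right-multiplying both sides by N⁻¹ gives W = (D + P)N⁻¹.
N has determinant 2; N⁻¹ = [[-1, -1/2, 0], [-5, -4, -1], [-7, -11/2, -1]].
W = (D + P)N⁻¹ = [[1, -3, 2], [4, 2, 2]].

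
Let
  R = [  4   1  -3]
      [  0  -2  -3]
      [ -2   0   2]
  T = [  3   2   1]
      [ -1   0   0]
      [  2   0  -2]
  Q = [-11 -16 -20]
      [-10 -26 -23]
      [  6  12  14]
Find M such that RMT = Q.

M = [[2, 3, 1], [-1, 2, -1], [5, 5, -1]]

Isolating M: multiply by R⁻¹ from the left and T⁻¹ from the right, so M = R⁻¹QT⁻¹.
det R = 2, so R⁻¹ = [[-2, -1, -9/2], [3, 1, 6], [-2, -1, -4]].
det T = -4; the adjugate gives T⁻¹ = [[0, -1, 0], [1/2, 2, 1/4], [0, -1, -1/2]].
R⁻¹Q = [[5, 4, 0], [-7, -2, 1], [8, 10, 7]].
M = (R⁻¹Q)T⁻¹ = [[2, 3, 1], [-1, 2, -1], [5, 5, -1]].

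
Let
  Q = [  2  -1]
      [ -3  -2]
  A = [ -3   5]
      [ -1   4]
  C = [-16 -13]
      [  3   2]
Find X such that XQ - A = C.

X = [[-2, 5], [-2, -2]]

XQ = C + A = [[-19, -8], [2, 6]].
Since Q sits to the right of X, X = (C + A)Q⁻¹.
Q has determinant -7; Q⁻¹ = [[2/7, -1/7], [-3/7, -2/7]].
X = (C + A)Q⁻¹ = [[-2, 5], [-2, -2]].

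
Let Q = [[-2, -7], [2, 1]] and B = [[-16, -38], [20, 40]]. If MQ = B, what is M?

M = [[5, -3], [-5, 5]]

Since Q sits to the right of M, M = BQ⁻¹.
Q has determinant 12; Q⁻¹ = [[1/12, 7/12], [-1/6, -1/6]].
M = BQ⁻¹ = [[-16, -38], [20, 40]] · [[1/12, 7/12], [-1/6, -1/6]] = [[5, -3], [-5, 5]].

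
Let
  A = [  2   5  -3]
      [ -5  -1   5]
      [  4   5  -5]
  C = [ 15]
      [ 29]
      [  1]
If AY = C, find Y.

Y = [[-6], [6], [1]]

Left-multiplying both sides by A⁻¹ gives Y = A⁻¹C.
det A = -2, so A⁻¹ = [[10, -5, -11], [5/2, -1, -5/2], [21/2, -5, -23/2]].
Y = A⁻¹C = [[10, -5, -11], [5/2, -1, -5/2], [21/2, -5, -23/2]] · [[15], [29], [1]] = [[-6], [6], [1]].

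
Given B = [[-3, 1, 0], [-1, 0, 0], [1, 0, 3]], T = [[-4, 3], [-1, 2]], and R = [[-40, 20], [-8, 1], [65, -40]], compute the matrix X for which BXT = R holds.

X = [[-3, 4], [3, 4], [-5, 1]]

Isolating X: multiply by B⁻¹ from the left and T⁻¹ from the right, so X = B⁻¹RT⁻¹.
det B = 3, so B⁻¹ = [[0, -1, 0], [1, -3, 0], [0, 1/3, 1/3]].
det T = -5; the adjugate gives T⁻¹ = [[-2/5, 3/5], [-1/5, 4/5]].
B⁻¹R = [[8, -1], [-16, 17], [19, -13]].
X = (B⁻¹R)T⁻¹ = [[-3, 4], [3, 4], [-5, 1]].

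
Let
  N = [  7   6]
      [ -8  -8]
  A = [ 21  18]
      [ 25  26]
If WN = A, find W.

N is on the right of W, so right-multiply by N⁻¹: W = AN⁻¹.
det N = -8; the adjugate gives N⁻¹ = [[1, 3/4], [-1, -7/8]].
W = AN⁻¹ = [[21, 18], [25, 26]] · [[1, 3/4], [-1, -7/8]] = [[3, 0], [-1, -4]].

W = [[3, 0], [-1, -4]]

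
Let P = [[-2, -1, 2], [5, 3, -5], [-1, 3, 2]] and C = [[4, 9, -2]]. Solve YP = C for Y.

Y = [[-3, 0, 2]]

Right-multiplying both sides by P⁻¹ gives Y = CP⁻¹.
det P = -1; the adjugate gives P⁻¹ = [[-21, -8, 1], [5, 2, 0], [-18, -7, 1]].
Y = CP⁻¹ = [[4, 9, -2]] · [[-21, -8, 1], [5, 2, 0], [-18, -7, 1]] = [[-3, 0, 2]].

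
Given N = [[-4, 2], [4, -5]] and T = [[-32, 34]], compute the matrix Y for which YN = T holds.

Y = [[2, -6]]

Right-multiplying both sides by N⁻¹ gives Y = TN⁻¹.
det N = 12; the adjugate gives N⁻¹ = [[-5/12, -1/6], [-1/3, -1/3]].
Y = TN⁻¹ = [[-32, 34]] · [[-5/12, -1/6], [-1/3, -1/3]] = [[2, -6]].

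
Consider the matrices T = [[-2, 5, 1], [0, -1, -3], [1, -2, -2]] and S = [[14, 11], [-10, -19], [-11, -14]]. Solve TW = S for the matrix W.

Left-multiplying both sides by T⁻¹ gives W = T⁻¹S.
det T = -6; the adjugate gives T⁻¹ = [[2/3, -4/3, 7/3], [1/2, -1/2, 1], [-1/6, -1/6, -1/3]].
W = T⁻¹S = [[2/3, -4/3, 7/3], [1/2, -1/2, 1], [-1/6, -1/6, -1/3]] · [[14, 11], [-10, -19], [-11, -14]] = [[-3, 0], [1, 1], [3, 6]].

W = [[-3, 0], [1, 1], [3, 6]]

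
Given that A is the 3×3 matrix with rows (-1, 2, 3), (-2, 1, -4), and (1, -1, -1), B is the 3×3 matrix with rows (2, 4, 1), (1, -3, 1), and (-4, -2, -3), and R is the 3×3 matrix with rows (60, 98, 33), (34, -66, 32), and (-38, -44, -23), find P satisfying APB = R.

P = A⁻¹RB⁻¹ (apply A⁻¹ on the left and B⁻¹ on the right).
A has determinant -4; A⁻¹ = [[5/4, 1/4, 11/4], [3/2, 1/2, 5/2], [-1/4, -1/4, -3/4]].
det B = 4; the adjugate gives B⁻¹ = [[11/4, 5/2, 7/4], [-1/4, -1/2, -1/4], [-7/2, -3, -5/2]].
A⁻¹R = [[-21, -15, -14], [12, 4, 8], [5, 25, 1]].
P = (A⁻¹R)B⁻¹ = [[-5, -3, 2], [4, 4, 0], [4, -3, 0]].

P = [[-5, -3, 2], [4, 4, 0], [4, -3, 0]]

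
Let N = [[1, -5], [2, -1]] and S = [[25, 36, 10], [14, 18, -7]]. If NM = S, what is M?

M = [[5, 6, -5], [-4, -6, -3]]

N is on the left of M, so left-multiply by N⁻¹: M = N⁻¹S.
det N = 9; the adjugate gives N⁻¹ = [[-1/9, 5/9], [-2/9, 1/9]].
M = N⁻¹S = [[-1/9, 5/9], [-2/9, 1/9]] · [[25, 36, 10], [14, 18, -7]] = [[5, 6, -5], [-4, -6, -3]].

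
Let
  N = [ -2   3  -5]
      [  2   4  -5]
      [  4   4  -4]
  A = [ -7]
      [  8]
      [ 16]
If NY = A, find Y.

Left-multiplying both sides by N⁻¹ gives Y = N⁻¹A.
N has determinant -4; N⁻¹ = [[-1, 2, -5/4], [3, -7, 5], [2, -5, 7/2]].
Y = N⁻¹A = [[-1, 2, -5/4], [3, -7, 5], [2, -5, 7/2]] · [[-7], [8], [16]] = [[3], [3], [2]].

Y = [[3], [3], [2]]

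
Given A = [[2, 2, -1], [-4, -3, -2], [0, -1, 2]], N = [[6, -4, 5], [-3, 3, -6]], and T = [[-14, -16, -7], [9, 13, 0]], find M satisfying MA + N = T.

MA = T − N = [[-20, -12, -12], [12, 10, 6]].
A is on the right of M, so right-multiply by A⁻¹: M = (T − N)A⁻¹.
det A = -4; the adjugate gives A⁻¹ = [[2, 3/4, 7/4], [-2, -1, -2], [-1, -1/2, -1/2]].
M = (T − N)A⁻¹ = [[-4, 3, -5], [-2, -4, -2]].

M = [[-4, 3, -5], [-2, -4, -2]]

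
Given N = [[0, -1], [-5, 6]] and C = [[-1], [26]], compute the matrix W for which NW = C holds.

Since N multiplies W on the left, W = N⁻¹C.
det N = -5, so N⁻¹ = [[-6/5, -1/5], [-1, 0]].
W = N⁻¹C = [[-6/5, -1/5], [-1, 0]] · [[-1], [26]] = [[-4], [1]].

W = [[-4], [1]]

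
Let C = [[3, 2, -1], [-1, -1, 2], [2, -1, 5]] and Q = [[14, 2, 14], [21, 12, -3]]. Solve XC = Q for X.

C is on the right of X, so right-multiply by C⁻¹: X = QC⁻¹.
det C = 6, so C⁻¹ = [[-1/2, -3/2, 1/2], [3/2, 17/6, -5/6], [1/2, 7/6, -1/6]].
X = QC⁻¹ = [[14, 2, 14], [21, 12, -3]] · [[-1/2, -3/2, 1/2], [3/2, 17/6, -5/6], [1/2, 7/6, -1/6]] = [[3, 1, 3], [6, -1, 1]].

X = [[3, 1, 3], [6, -1, 1]]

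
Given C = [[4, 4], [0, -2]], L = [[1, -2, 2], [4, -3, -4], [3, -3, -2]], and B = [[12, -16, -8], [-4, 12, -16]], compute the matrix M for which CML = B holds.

M = [[-4, -1, 3], [3, -1, 1]]

Left-multiply by C⁻¹ and right-multiply by L⁻¹: M = C⁻¹BL⁻¹.
det C = -8; the adjugate gives C⁻¹ = [[1/4, 1/2], [0, -1/2]].
det L = -4, so L⁻¹ = [[3/2, 5/2, -7/2], [1, 2, -3], [3/4, 3/4, -5/4]].
C⁻¹B = [[1, 2, -10], [2, -6, 8]].
M = (C⁻¹B)L⁻¹ = [[-4, -1, 3], [3, -1, 1]].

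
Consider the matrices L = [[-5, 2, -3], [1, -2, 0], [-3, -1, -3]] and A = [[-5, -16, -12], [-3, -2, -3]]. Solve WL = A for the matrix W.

W = [[-2, 3, 6], [1, 2, 0]]

Right-multiplying both sides by L⁻¹ gives W = AL⁻¹.
det L = -3; the adjugate gives L⁻¹ = [[-2, -3, 2], [-1, -2, 1], [7/3, 11/3, -8/3]].
W = AL⁻¹ = [[-5, -16, -12], [-3, -2, -3]] · [[-2, -3, 2], [-1, -2, 1], [7/3, 11/3, -8/3]] = [[-2, 3, 6], [1, 2, 0]].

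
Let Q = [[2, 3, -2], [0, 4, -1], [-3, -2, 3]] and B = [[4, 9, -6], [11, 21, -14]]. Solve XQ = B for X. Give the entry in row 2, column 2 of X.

3

Since Q sits to the right of X, X = BQ⁻¹.
Q has determinant 5; Q⁻¹ = [[2, -1, 1], [3/5, 0, 2/5], [12/5, -1, 8/5]].
X = BQ⁻¹ = [[4, 9, -6], [11, 21, -14]] · [[2, -1, 1], [3/5, 0, 2/5], [12/5, -1, 8/5]] = [[-1, 2, -2], [1, 3, -3]].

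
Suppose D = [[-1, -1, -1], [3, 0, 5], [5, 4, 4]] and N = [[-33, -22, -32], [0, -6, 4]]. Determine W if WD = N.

W = [[2, -2, -5], [6, 2, 0]]

D is on the right of W, so right-multiply by D⁻¹: W = ND⁻¹.
det D = -5; the adjugate gives D⁻¹ = [[4, 0, 1], [-13/5, -1/5, -2/5], [-12/5, 1/5, -3/5]].
W = ND⁻¹ = [[-33, -22, -32], [0, -6, 4]] · [[4, 0, 1], [-13/5, -1/5, -2/5], [-12/5, 1/5, -3/5]] = [[2, -2, -5], [6, 2, 0]].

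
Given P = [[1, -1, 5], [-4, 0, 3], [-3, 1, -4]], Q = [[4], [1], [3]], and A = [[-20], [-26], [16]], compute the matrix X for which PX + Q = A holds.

X = [[3], [2], [-5]]

PX = A − Q = [[-24], [-27], [13]].
Since P multiplies X on the left, X = P⁻¹(A − Q).
det P = 2, so P⁻¹ = [[-3/2, 1/2, -3/2], [-25/2, 11/2, -23/2], [-2, 1, -2]].
X = P⁻¹(A − Q) = [[3], [2], [-5]].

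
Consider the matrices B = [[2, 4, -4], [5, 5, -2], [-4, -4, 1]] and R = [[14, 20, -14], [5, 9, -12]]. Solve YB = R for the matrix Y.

Y = [[3, 0, -2], [2, 5, 6]]

Since B sits to the right of Y, Y = RB⁻¹.
det B = 6, so B⁻¹ = [[-1/2, 2, 2], [1/2, -7/3, -8/3], [0, -4/3, -5/3]].
Y = RB⁻¹ = [[14, 20, -14], [5, 9, -12]] · [[-1/2, 2, 2], [1/2, -7/3, -8/3], [0, -4/3, -5/3]] = [[3, 0, -2], [2, 5, 6]].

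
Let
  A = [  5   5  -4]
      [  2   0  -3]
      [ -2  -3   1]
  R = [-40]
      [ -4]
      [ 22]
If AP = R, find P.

P = [[-2], [-6], [0]]

Since A multiplies P on the left, P = A⁻¹R.
det A = -1; the adjugate gives A⁻¹ = [[9, -7, 15], [-4, 3, -7], [6, -5, 10]].
P = A⁻¹R = [[9, -7, 15], [-4, 3, -7], [6, -5, 10]] · [[-40], [-4], [22]] = [[-2], [-6], [0]].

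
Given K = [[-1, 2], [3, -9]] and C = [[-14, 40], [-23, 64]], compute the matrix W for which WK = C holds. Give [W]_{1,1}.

2

Right-multiplying both sides by K⁻¹ gives W = CK⁻¹.
K has determinant 3; K⁻¹ = [[-3, -2/3], [-1, -1/3]].
W = CK⁻¹ = [[-14, 40], [-23, 64]] · [[-3, -2/3], [-1, -1/3]] = [[2, -4], [5, -6]].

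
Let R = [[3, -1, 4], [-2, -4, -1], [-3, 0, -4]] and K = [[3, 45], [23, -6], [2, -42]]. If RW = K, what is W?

R is on the left of W, so left-multiply by R⁻¹: W = R⁻¹K.
R has determinant 5; R⁻¹ = [[16/5, -4/5, 17/5], [-1, 0, -1], [-12/5, 3/5, -14/5]].
W = R⁻¹K = [[16/5, -4/5, 17/5], [-1, 0, -1], [-12/5, 3/5, -14/5]] · [[3, 45], [23, -6], [2, -42]] = [[-2, 6], [-5, -3], [1, 6]].

W = [[-2, 6], [-5, -3], [1, 6]]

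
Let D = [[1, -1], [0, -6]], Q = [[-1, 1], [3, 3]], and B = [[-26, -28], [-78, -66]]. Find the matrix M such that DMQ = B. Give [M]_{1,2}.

-5

Isolating M: multiply by D⁻¹ from the left and Q⁻¹ from the right, so M = D⁻¹BQ⁻¹.
det D = -6; the adjugate gives D⁻¹ = [[1, -1/6], [0, -1/6]].
Q has determinant -6; Q⁻¹ = [[-1/2, 1/6], [1/2, 1/6]].
D⁻¹B = [[-13, -17], [13, 11]].
M = (D⁻¹B)Q⁻¹ = [[-2, -5], [-1, 4]].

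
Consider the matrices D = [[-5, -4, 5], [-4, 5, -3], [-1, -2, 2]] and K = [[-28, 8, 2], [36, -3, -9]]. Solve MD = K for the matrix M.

D is on the right of M, so right-multiply by D⁻¹: M = KD⁻¹.
det D = 1; the adjugate gives D⁻¹ = [[4, -2, -13], [11, -5, -35], [13, -6, -41]].
M = KD⁻¹ = [[-28, 8, 2], [36, -3, -9]] · [[4, -2, -13], [11, -5, -35], [13, -6, -41]] = [[2, 4, 2], [-6, -3, 6]].

M = [[2, 4, 2], [-6, -3, 6]]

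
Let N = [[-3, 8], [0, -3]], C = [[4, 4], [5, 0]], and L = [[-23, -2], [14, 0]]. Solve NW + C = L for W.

NW = L − C = [[-27, -6], [9, 0]].
Left-multiplying both sides by N⁻¹ gives W = N⁻¹(L − C).
det N = 9; the adjugate gives N⁻¹ = [[-1/3, -8/9], [0, -1/3]].
W = N⁻¹(L − C) = [[1, 2], [-3, 0]].

W = [[1, 2], [-3, 0]]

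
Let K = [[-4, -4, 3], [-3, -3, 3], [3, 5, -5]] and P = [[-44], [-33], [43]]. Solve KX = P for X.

K is on the left of X, so left-multiply by K⁻¹: X = K⁻¹P.
K has determinant 6; K⁻¹ = [[0, -5/6, -1/2], [-1, 11/6, 1/2], [-1, 4/3, 0]].
X = K⁻¹P = [[0, -5/6, -1/2], [-1, 11/6, 1/2], [-1, 4/3, 0]] · [[-44], [-33], [43]] = [[6], [5], [0]].

X = [[6], [5], [0]]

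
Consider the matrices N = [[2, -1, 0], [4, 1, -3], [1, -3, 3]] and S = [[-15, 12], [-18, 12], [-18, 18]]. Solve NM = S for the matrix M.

Since N multiplies M on the left, M = N⁻¹S.
N has determinant 3; N⁻¹ = [[-2, 1, 1], [-5, 2, 2], [-13/3, 5/3, 2]].
M = N⁻¹S = [[-2, 1, 1], [-5, 2, 2], [-13/3, 5/3, 2]] · [[-15, 12], [-18, 12], [-18, 18]] = [[-6, 6], [3, 0], [-1, 4]].

M = [[-6, 6], [3, 0], [-1, 4]]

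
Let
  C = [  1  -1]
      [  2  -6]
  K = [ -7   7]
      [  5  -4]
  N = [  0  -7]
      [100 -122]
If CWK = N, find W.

W = [[0, -5], [5, 2]]

Isolating W: multiply by C⁻¹ from the left and K⁻¹ from the right, so W = C⁻¹NK⁻¹.
C has determinant -4; C⁻¹ = [[3/2, -1/4], [1/2, -1/4]].
det K = -7; the adjugate gives K⁻¹ = [[4/7, 1], [5/7, 1]].
C⁻¹N = [[-25, 20], [-25, 27]].
W = (C⁻¹N)K⁻¹ = [[0, -5], [5, 2]].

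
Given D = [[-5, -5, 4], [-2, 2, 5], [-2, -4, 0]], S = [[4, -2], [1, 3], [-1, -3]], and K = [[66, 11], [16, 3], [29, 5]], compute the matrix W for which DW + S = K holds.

W = [[-5, 2], [-5, -3], [3, 2]]

DW = K − S = [[62, 13], [15, 0], [30, 8]].
Since D multiplies W on the left, W = D⁻¹(K − S).
det D = -2, so D⁻¹ = [[-10, 8, 33/2], [5, -4, -17/2], [-6, 5, 10]].
W = D⁻¹(K − S) = [[-5, 2], [-5, -3], [3, 2]].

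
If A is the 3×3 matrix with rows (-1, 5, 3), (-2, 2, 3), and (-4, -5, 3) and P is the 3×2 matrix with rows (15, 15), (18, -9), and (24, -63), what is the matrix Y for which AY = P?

A is on the left of Y, so left-multiply by A⁻¹: Y = A⁻¹P.
det A = 3; the adjugate gives A⁻¹ = [[7, -10, 3], [-2, 3, -1], [6, -25/3, 8/3]].
Y = A⁻¹P = [[7, -10, 3], [-2, 3, -1], [6, -25/3, 8/3]] · [[15, 15], [18, -9], [24, -63]] = [[-3, 6], [0, 6], [4, -3]].

Y = [[-3, 6], [0, 6], [4, -3]]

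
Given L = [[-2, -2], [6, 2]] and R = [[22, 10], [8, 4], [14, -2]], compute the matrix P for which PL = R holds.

Since L sits to the right of P, P = RL⁻¹.
det L = 8; the adjugate gives L⁻¹ = [[1/4, 1/4], [-3/4, -1/4]].
P = RL⁻¹ = [[22, 10], [8, 4], [14, -2]] · [[1/4, 1/4], [-3/4, -1/4]] = [[-2, 3], [-1, 1], [5, 4]].

P = [[-2, 3], [-1, 1], [5, 4]]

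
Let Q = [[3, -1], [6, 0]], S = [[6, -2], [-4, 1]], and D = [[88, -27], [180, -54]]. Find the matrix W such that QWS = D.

Isolating W: multiply by Q⁻¹ from the left and S⁻¹ from the right, so W = Q⁻¹DS⁻¹.
Q has determinant 6; Q⁻¹ = [[0, 1/6], [-1, 1/2]].
det S = -2; the adjugate gives S⁻¹ = [[-1/2, -1], [-2, -3]].
Q⁻¹D = [[30, -9], [2, 0]].
W = (Q⁻¹D)S⁻¹ = [[3, -3], [-1, -2]].

W = [[3, -3], [-1, -2]]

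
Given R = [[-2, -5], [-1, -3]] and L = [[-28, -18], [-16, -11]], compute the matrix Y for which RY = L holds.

Left-multiplying both sides by R⁻¹ gives Y = R⁻¹L.
det R = 1, so R⁻¹ = [[-3, 5], [1, -2]].
Y = R⁻¹L = [[-3, 5], [1, -2]] · [[-28, -18], [-16, -11]] = [[4, -1], [4, 4]].

Y = [[4, -1], [4, 4]]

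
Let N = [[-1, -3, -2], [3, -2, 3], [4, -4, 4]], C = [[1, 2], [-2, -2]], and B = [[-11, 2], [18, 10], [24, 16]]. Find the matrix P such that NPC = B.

P = [[-1, -1], [-2, -1], [-3, -4]]

Isolating P: multiply by N⁻¹ from the left and C⁻¹ from the right, so P = N⁻¹BC⁻¹.
N has determinant 4; N⁻¹ = [[1, 5, -13/4], [0, 1, -3/4], [-1, -4, 11/4]].
det C = 2, so C⁻¹ = [[-1, -1], [1, 1/2]].
N⁻¹B = [[1, 0], [0, -2], [5, 2]].
P = (N⁻¹B)C⁻¹ = [[-1, -1], [-2, -1], [-3, -4]].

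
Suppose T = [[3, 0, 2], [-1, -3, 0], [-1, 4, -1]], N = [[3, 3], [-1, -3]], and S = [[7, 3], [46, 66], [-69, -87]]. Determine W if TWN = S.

W = T⁻¹SN⁻¹ (apply T⁻¹ on the left and N⁻¹ on the right).
det T = -5; the adjugate gives T⁻¹ = [[-3/5, -8/5, -6/5], [1/5, 1/5, 2/5], [7/5, 12/5, 9/5]].
det N = -6; the adjugate gives N⁻¹ = [[1/2, 1/2], [-1/6, -1/2]].
T⁻¹S = [[5, -3], [-17, -21], [-4, 6]].
W = (T⁻¹S)N⁻¹ = [[3, 4], [-5, 2], [-3, -5]].

W = [[3, 4], [-5, 2], [-3, -5]]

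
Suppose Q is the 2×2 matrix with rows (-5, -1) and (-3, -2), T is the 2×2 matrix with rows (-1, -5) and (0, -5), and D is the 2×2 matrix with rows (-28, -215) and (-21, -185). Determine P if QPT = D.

P = [[-5, -2], [-3, -5]]

P = Q⁻¹DT⁻¹ (apply Q⁻¹ on the left and T⁻¹ on the right).
det Q = 7, so Q⁻¹ = [[-2/7, 1/7], [3/7, -5/7]].
det T = 5; the adjugate gives T⁻¹ = [[-1, 1], [0, -1/5]].
Q⁻¹D = [[5, 35], [3, 40]].
P = (Q⁻¹D)T⁻¹ = [[-5, -2], [-3, -5]].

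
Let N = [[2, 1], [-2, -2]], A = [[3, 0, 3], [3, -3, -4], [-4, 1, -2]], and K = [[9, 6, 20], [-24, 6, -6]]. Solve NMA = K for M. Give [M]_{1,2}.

-2

M = N⁻¹KA⁻¹ (apply N⁻¹ on the left and A⁻¹ on the right).
det N = -2, so N⁻¹ = [[1, 1/2], [-1, -1]].
A has determinant 3; A⁻¹ = [[10/3, 1, 3], [22/3, 2, 7], [-3, -1, -3]].
N⁻¹K = [[-3, 9, 17], [15, -12, -14]].
M = (N⁻¹K)A⁻¹ = [[5, -2, 3], [4, 5, 3]].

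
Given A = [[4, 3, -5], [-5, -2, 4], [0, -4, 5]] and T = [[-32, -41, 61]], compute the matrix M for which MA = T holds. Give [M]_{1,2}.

4

Since A sits to the right of M, M = TA⁻¹.
det A = -1, so A⁻¹ = [[-6, -5, -2], [-25, -20, -9], [-20, -16, -7]].
M = TA⁻¹ = [[-32, -41, 61]] · [[-6, -5, -2], [-25, -20, -9], [-20, -16, -7]] = [[-3, 4, 6]].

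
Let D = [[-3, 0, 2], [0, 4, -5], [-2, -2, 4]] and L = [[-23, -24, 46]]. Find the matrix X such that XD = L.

X = [[5, -4, 4]]

D is on the right of X, so right-multiply by D⁻¹: X = LD⁻¹.
det D = -2, so D⁻¹ = [[-3, 2, 4], [-5, 4, 15/2], [-4, 3, 6]].
X = LD⁻¹ = [[-23, -24, 46]] · [[-3, 2, 4], [-5, 4, 15/2], [-4, 3, 6]] = [[5, -4, 4]].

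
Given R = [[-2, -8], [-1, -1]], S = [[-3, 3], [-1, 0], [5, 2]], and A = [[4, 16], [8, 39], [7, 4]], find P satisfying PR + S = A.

P = [[-1, -5], [-5, 1], [0, -2]]

PR = A − S = [[7, 13], [9, 39], [2, 2]].
Right-multiplying both sides by R⁻¹ gives P = (A − S)R⁻¹.
R has determinant -6; R⁻¹ = [[1/6, -4/3], [-1/6, 1/3]].
P = (A − S)R⁻¹ = [[-1, -5], [-5, 1], [0, -2]].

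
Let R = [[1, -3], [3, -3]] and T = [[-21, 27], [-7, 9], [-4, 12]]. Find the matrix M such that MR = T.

M = [[-3, -6], [-1, -2], [-4, 0]]

Since R sits to the right of M, M = TR⁻¹.
R has determinant 6; R⁻¹ = [[-1/2, 1/2], [-1/2, 1/6]].
M = TR⁻¹ = [[-21, 27], [-7, 9], [-4, 12]] · [[-1/2, 1/2], [-1/2, 1/6]] = [[-3, -6], [-1, -2], [-4, 0]].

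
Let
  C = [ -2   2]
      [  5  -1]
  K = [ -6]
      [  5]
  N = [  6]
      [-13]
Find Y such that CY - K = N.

Y = [[-2], [-2]]

CY = N + K = [[0], [-8]].
C is on the left of Y, so left-multiply by C⁻¹: Y = C⁻¹(N + K).
det C = -8, so C⁻¹ = [[1/8, 1/4], [5/8, 1/4]].
Y = C⁻¹(N + K) = [[-2], [-2]].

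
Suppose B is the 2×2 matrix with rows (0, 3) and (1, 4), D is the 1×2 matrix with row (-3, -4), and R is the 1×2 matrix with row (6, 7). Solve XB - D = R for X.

X = [[-3, 3]]

XB = R + D = [[3, 3]].
Since B sits to the right of X, X = (R + D)B⁻¹.
det B = -3; the adjugate gives B⁻¹ = [[-4/3, 1], [1/3, 0]].
X = (R + D)B⁻¹ = [[-3, 3]].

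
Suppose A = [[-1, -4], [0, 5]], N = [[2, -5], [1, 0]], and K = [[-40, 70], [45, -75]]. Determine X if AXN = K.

X = [[2, 0], [3, 3]]

X = A⁻¹KN⁻¹ (apply A⁻¹ on the left and N⁻¹ on the right).
det A = -5, so A⁻¹ = [[-1, -4/5], [0, 1/5]].
N has determinant 5; N⁻¹ = [[0, 1], [-1/5, 2/5]].
A⁻¹K = [[4, -10], [9, -15]].
X = (A⁻¹K)N⁻¹ = [[2, 0], [3, 3]].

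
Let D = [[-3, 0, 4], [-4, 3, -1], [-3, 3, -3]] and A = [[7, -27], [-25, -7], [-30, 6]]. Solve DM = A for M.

M = [[3, 1], [-3, -3], [4, -6]]

Since D multiplies M on the left, M = D⁻¹A.
det D = 6; the adjugate gives D⁻¹ = [[-1, 2, -2], [-3/2, 7/2, -19/6], [-1/2, 3/2, -3/2]].
M = D⁻¹A = [[-1, 2, -2], [-3/2, 7/2, -19/6], [-1/2, 3/2, -3/2]] · [[7, -27], [-25, -7], [-30, 6]] = [[3, 1], [-3, -3], [4, -6]].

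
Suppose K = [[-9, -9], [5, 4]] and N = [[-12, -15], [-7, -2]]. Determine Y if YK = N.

Right-multiplying both sides by K⁻¹ gives Y = NK⁻¹.
K has determinant 9; K⁻¹ = [[4/9, 1], [-5/9, -1]].
Y = NK⁻¹ = [[-12, -15], [-7, -2]] · [[4/9, 1], [-5/9, -1]] = [[3, 3], [-2, -5]].

Y = [[3, 3], [-2, -5]]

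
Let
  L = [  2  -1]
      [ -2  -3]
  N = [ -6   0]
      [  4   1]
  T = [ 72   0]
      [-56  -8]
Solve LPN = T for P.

P = L⁻¹TN⁻¹ (apply L⁻¹ on the left and N⁻¹ on the right).
det L = -8; the adjugate gives L⁻¹ = [[3/8, -1/8], [-1/4, -1/4]].
N has determinant -6; N⁻¹ = [[-1/6, 0], [2/3, 1]].
L⁻¹T = [[34, 1], [-4, 2]].
P = (L⁻¹T)N⁻¹ = [[-5, 1], [2, 2]].

P = [[-5, 1], [2, 2]]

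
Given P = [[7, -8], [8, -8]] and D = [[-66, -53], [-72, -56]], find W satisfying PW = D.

W = [[-6, -3], [3, 4]]

P is on the left of W, so left-multiply by P⁻¹: W = P⁻¹D.
det P = 8, so P⁻¹ = [[-1, 1], [-1, 7/8]].
W = P⁻¹D = [[-1, 1], [-1, 7/8]] · [[-66, -53], [-72, -56]] = [[-6, -3], [3, 4]].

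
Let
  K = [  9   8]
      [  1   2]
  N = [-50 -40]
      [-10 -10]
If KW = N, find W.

Left-multiplying both sides by K⁻¹ gives W = K⁻¹N.
det K = 10; the adjugate gives K⁻¹ = [[1/5, -4/5], [-1/10, 9/10]].
W = K⁻¹N = [[1/5, -4/5], [-1/10, 9/10]] · [[-50, -40], [-10, -10]] = [[-2, 0], [-4, -5]].

W = [[-2, 0], [-4, -5]]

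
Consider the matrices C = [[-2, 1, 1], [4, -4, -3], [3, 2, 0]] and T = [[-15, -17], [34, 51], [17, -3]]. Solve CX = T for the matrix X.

C is on the left of X, so left-multiply by C⁻¹: X = C⁻¹T.
det C = -1, so C⁻¹ = [[-6, -2, -1], [9, 3, 2], [-20, -7, -4]].
X = C⁻¹T = [[-6, -2, -1], [9, 3, 2], [-20, -7, -4]] · [[-15, -17], [34, 51], [17, -3]] = [[5, 3], [1, -6], [-6, -5]].

X = [[5, 3], [1, -6], [-6, -5]]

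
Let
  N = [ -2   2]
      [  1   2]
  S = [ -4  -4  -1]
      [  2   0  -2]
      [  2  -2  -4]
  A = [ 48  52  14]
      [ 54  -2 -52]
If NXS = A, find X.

X = [[2, 0, 5], [-3, 5, 2]]

Isolating X: multiply by N⁻¹ from the left and S⁻¹ from the right, so X = N⁻¹AS⁻¹.
N has determinant -6; N⁻¹ = [[-1/3, 1/3], [1/6, 1/3]].
det S = 4, so S⁻¹ = [[-1, -7/2, 2], [1, 9/2, -5/2], [-1, -4, 2]].
N⁻¹A = [[2, -18, -22], [26, 8, -15]].
X = (N⁻¹A)S⁻¹ = [[2, 0, 5], [-3, 5, 2]].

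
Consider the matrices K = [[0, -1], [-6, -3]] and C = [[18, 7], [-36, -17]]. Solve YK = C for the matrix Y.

Right-multiplying both sides by K⁻¹ gives Y = CK⁻¹.
det K = -6; the adjugate gives K⁻¹ = [[1/2, -1/6], [-1, 0]].
Y = CK⁻¹ = [[18, 7], [-36, -17]] · [[1/2, -1/6], [-1, 0]] = [[2, -3], [-1, 6]].

Y = [[2, -3], [-1, 6]]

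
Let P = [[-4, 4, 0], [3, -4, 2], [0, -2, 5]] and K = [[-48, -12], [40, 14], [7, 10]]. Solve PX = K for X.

Since P multiplies X on the left, X = P⁻¹K.
det P = 4; the adjugate gives P⁻¹ = [[-4, -5, 2], [-15/4, -5, 2], [-3/2, -2, 1]].
X = P⁻¹K = [[-4, -5, 2], [-15/4, -5, 2], [-3/2, -2, 1]] · [[-48, -12], [40, 14], [7, 10]] = [[6, -2], [-6, -5], [-1, 0]].

X = [[6, -2], [-6, -5], [-1, 0]]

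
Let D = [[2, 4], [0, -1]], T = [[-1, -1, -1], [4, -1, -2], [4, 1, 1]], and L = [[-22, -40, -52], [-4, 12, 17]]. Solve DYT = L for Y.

Left-multiply by D⁻¹ and right-multiply by T⁻¹: Y = D⁻¹LT⁻¹.
det D = -2; the adjugate gives D⁻¹ = [[1/2, 2], [0, -1]].
det T = 3, so T⁻¹ = [[1/3, 0, 1/3], [-4, 1, -2], [8/3, -1, 5/3]].
D⁻¹L = [[-19, 4, 8], [4, -12, -17]].
Y = (D⁻¹L)T⁻¹ = [[-1, -4, -1], [4, 5, -3]].

Y = [[-1, -4, -1], [4, 5, -3]]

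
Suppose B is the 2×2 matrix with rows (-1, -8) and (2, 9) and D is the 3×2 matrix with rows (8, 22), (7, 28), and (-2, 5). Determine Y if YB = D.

Y = [[4, 6], [1, 4], [-4, -3]]

Since B sits to the right of Y, Y = DB⁻¹.
det B = 7; the adjugate gives B⁻¹ = [[9/7, 8/7], [-2/7, -1/7]].
Y = DB⁻¹ = [[8, 22], [7, 28], [-2, 5]] · [[9/7, 8/7], [-2/7, -1/7]] = [[4, 6], [1, 4], [-4, -3]].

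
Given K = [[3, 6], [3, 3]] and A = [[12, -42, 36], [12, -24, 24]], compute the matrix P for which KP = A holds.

K is on the left of P, so left-multiply by K⁻¹: P = K⁻¹A.
det K = -9; the adjugate gives K⁻¹ = [[-1/3, 2/3], [1/3, -1/3]].
P = K⁻¹A = [[-1/3, 2/3], [1/3, -1/3]] · [[12, -42, 36], [12, -24, 24]] = [[4, -2, 4], [0, -6, 4]].

P = [[4, -2, 4], [0, -6, 4]]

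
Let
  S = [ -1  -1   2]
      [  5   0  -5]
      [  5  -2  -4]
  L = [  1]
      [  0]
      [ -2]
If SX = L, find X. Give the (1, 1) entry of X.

4

Since S multiplies X on the left, X = S⁻¹L.
det S = -5, so S⁻¹ = [[2, 8/5, -1], [1, 6/5, -1], [2, 7/5, -1]].
X = S⁻¹L = [[2, 8/5, -1], [1, 6/5, -1], [2, 7/5, -1]] · [[1], [0], [-2]] = [[4], [3], [4]].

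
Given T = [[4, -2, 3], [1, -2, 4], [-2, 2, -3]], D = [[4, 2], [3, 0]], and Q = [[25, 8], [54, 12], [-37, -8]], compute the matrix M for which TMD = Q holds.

M = [[0, -2], [1, -4], [2, 1]]

M = T⁻¹QD⁻¹ (apply T⁻¹ on the left and D⁻¹ on the right).
T has determinant -4; T⁻¹ = [[1/2, 0, 1/2], [5/4, 3/2, 13/4], [1/2, 1, 3/2]].
det D = -6, so D⁻¹ = [[0, 1/3], [1/2, -2/3]].
T⁻¹Q = [[-6, 0], [-8, 2], [11, 4]].
M = (T⁻¹Q)D⁻¹ = [[0, -2], [1, -4], [2, 1]].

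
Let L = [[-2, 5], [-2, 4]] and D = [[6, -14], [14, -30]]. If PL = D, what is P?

P = [[-2, -1], [-2, -5]]

Right-multiplying both sides by L⁻¹ gives P = DL⁻¹.
det L = 2; the adjugate gives L⁻¹ = [[2, -5/2], [1, -1]].
P = DL⁻¹ = [[6, -14], [14, -30]] · [[2, -5/2], [1, -1]] = [[-2, -1], [-2, -5]].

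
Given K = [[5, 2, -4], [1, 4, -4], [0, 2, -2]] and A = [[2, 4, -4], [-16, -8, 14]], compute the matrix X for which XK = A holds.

Since K sits to the right of X, X = AK⁻¹.
det K = -4; the adjugate gives K⁻¹ = [[0, 1, -2], [-1/2, 5/2, -4], [-1/2, 5/2, -9/2]].
X = AK⁻¹ = [[2, 4, -4], [-16, -8, 14]] · [[0, 1, -2], [-1/2, 5/2, -4], [-1/2, 5/2, -9/2]] = [[0, 2, -2], [-3, -1, 1]].

X = [[0, 2, -2], [-3, -1, 1]]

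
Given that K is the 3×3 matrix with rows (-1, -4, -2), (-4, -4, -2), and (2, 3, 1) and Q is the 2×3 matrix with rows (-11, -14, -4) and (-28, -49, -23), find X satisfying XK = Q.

X = [[-1, 0, -6], [6, 4, -3]]

Since K sits to the right of X, X = QK⁻¹.
det K = 6; the adjugate gives K⁻¹ = [[1/3, -1/3, 0], [0, 1/2, 1], [-2/3, -5/6, -2]].
X = QK⁻¹ = [[-11, -14, -4], [-28, -49, -23]] · [[1/3, -1/3, 0], [0, 1/2, 1], [-2/3, -5/6, -2]] = [[-1, 0, -6], [6, 4, -3]].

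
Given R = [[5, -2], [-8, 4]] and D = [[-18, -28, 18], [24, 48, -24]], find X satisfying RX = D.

X = [[-6, -4, 6], [-6, 4, 6]]

Since R multiplies X on the left, X = R⁻¹D.
det R = 4, so R⁻¹ = [[1, 1/2], [2, 5/4]].
X = R⁻¹D = [[1, 1/2], [2, 5/4]] · [[-18, -28, 18], [24, 48, -24]] = [[-6, -4, 6], [-6, 4, 6]].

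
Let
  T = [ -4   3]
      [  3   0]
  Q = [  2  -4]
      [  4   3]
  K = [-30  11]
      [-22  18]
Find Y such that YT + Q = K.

YT = K − Q = [[-32, 15], [-26, 15]].
Right-multiplying both sides by T⁻¹ gives Y = (K − Q)T⁻¹.
det T = -9; the adjugate gives T⁻¹ = [[0, 1/3], [1/3, 4/9]].
Y = (K − Q)T⁻¹ = [[5, -4], [5, -2]].

Y = [[5, -4], [5, -2]]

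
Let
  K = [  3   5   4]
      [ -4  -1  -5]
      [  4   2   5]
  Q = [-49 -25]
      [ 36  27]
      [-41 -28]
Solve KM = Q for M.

Since K multiplies M on the left, M = K⁻¹Q.
K has determinant -1; K⁻¹ = [[-5, 17, 21], [0, 1, 1], [4, -14, -17]].
M = K⁻¹Q = [[-5, 17, 21], [0, 1, 1], [4, -14, -17]] · [[-49, -25], [36, 27], [-41, -28]] = [[-4, -4], [-5, -1], [-3, -2]].

M = [[-4, -4], [-5, -1], [-3, -2]]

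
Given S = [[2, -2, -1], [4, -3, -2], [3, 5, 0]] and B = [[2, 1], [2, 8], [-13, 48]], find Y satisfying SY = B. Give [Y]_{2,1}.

-2

Since S multiplies Y on the left, Y = S⁻¹B.
det S = 3, so S⁻¹ = [[10/3, -5/3, 1/3], [-2, 1, 0], [29/3, -16/3, 2/3]].
Y = S⁻¹B = [[10/3, -5/3, 1/3], [-2, 1, 0], [29/3, -16/3, 2/3]] · [[2, 1], [2, 8], [-13, 48]] = [[-1, 6], [-2, 6], [0, -1]].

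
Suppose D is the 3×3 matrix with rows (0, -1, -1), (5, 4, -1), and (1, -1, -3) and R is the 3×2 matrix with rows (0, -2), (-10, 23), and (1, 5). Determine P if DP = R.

P = [[-5, -1], [3, 6], [-3, -4]]

Since D multiplies P on the left, P = D⁻¹R.
det D = -5; the adjugate gives D⁻¹ = [[13/5, 2/5, -1], [-14/5, -1/5, 1], [9/5, 1/5, -1]].
P = D⁻¹R = [[13/5, 2/5, -1], [-14/5, -1/5, 1], [9/5, 1/5, -1]] · [[0, -2], [-10, 23], [1, 5]] = [[-5, -1], [3, 6], [-3, -4]].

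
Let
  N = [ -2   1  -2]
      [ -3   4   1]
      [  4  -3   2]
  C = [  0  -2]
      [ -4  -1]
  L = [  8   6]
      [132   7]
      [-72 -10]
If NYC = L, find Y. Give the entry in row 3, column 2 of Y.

-5

Left-multiply by N⁻¹ and right-multiply by C⁻¹: Y = N⁻¹LC⁻¹.
det N = 2; the adjugate gives N⁻¹ = [[11/2, 2, 9/2], [5, 2, 4], [-7/2, -1, -5/2]].
det C = -8, so C⁻¹ = [[1/8, -1/4], [-1/2, 0]].
N⁻¹L = [[-16, 2], [16, 4], [20, -3]].
Y = (N⁻¹L)C⁻¹ = [[-3, 4], [0, -4], [4, -5]].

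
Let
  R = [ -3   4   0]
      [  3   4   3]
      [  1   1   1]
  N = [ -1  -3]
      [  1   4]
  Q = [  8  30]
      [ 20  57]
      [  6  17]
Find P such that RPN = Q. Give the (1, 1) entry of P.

-2

P = R⁻¹QN⁻¹ (apply R⁻¹ on the left and N⁻¹ on the right).
det R = -3; the adjugate gives R⁻¹ = [[-1/3, 4/3, -4], [0, 1, -3], [1/3, -7/3, 8]].
det N = -1, so N⁻¹ = [[-4, -3], [1, 1]].
R⁻¹Q = [[0, -2], [2, 6], [4, 13]].
P = (R⁻¹Q)N⁻¹ = [[-2, -2], [-2, 0], [-3, 1]].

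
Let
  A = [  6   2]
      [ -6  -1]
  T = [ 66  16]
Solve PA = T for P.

P = [[5, -6]]

Right-multiplying both sides by A⁻¹ gives P = TA⁻¹.
A has determinant 6; A⁻¹ = [[-1/6, -1/3], [1, 1]].
P = TA⁻¹ = [[66, 16]] · [[-1/6, -1/3], [1, 1]] = [[5, -6]].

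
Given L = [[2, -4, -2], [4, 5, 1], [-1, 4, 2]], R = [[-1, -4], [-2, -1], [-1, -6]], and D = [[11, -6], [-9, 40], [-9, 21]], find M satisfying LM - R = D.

LM = D + R = [[10, -10], [-11, 39], [-10, 15]].
Since L multiplies M on the left, M = L⁻¹(D + R).
det L = 6; the adjugate gives L⁻¹ = [[1, 0, 1], [-3/2, 1/3, -5/3], [7/2, -2/3, 13/3]].
M = L⁻¹(D + R) = [[0, 5], [-2, 3], [-1, 4]].

M = [[0, 5], [-2, 3], [-1, 4]]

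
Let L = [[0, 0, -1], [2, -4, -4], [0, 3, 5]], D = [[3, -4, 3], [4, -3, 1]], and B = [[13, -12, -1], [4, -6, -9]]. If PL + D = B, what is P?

PL = B − D = [[10, -8, -4], [0, -3, -10]].
Since L sits to the right of P, P = (B − D)L⁻¹.
det L = -6, so L⁻¹ = [[4/3, 1/2, 2/3], [5/3, 0, 1/3], [-1, 0, 0]].
P = (B − D)L⁻¹ = [[4, 5, 4], [5, 0, -1]].

P = [[4, 5, 4], [5, 0, -1]]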